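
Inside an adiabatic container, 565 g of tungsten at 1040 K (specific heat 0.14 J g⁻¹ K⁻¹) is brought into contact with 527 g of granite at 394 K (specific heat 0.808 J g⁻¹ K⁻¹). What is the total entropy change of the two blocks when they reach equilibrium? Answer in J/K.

Energy balance: T_f = (m₁c₁T₁ + m₂c₂T₂)/(m₁c₁ + m₂c₂) = 495.2 K.
ΔS₁ = m₁c₁ ln(T_f/T₁) = 79.1 × ln(495.2/1040) = -58.69 J/K.
ΔS₂ = m₂c₂ ln(T_f/T₂) = 425.816 × ln(495.2/394) = 97.35 J/K.
ΔS_total = -58.69 + 97.35 = 38.7 J/K.

ΔS_total = 38.7 J/K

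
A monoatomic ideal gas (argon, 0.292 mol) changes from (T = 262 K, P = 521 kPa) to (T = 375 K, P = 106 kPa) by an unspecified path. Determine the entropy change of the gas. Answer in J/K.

ΔS = nC_p ln(T₂/T₁) − nR ln(P₂/P₁), with C_p = 5R/2 = 20.79 J mol⁻¹ K⁻¹ for a monoatomic ideal gas.
ΔS = 0.292 × [20.79 × ln(375/262) − 8.314 × ln(106/521)] = 6.04 J/K.

ΔS = 6.04 J/K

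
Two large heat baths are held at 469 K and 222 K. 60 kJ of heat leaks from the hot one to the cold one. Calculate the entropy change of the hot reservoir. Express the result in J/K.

The hot reservoir loses heat Q, so ΔS_hot = −Q/T_H = −60000/469 = -128 J/K.

ΔS_hot = -128 J/K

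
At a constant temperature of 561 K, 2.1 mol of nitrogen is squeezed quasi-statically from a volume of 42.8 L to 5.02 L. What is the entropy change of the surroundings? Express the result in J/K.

ΔS_surr = 37.4 J/K

For an isothermal ideal gas ΔS_gas = nR ln(V₂/V₁) = 2.1 × 8.314 × ln(5.02/42.8) = -37.4 J/K.
The process is reversible, so ΔS_surr = −ΔS_gas = 37.4 J/K and ΔS_universe = 0.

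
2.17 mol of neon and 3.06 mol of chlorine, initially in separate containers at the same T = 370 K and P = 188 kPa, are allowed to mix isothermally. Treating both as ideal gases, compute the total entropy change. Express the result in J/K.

ΔS_mix = 29.5 J/K

Mole fractions: x_A = 2.17/5.23 = 0.415, x_B = 0.585.
ΔS_mix = −R(n_A ln x_A + n_B ln x_B) = −8.314 × (2.17 ln 0.415 + 3.06 ln 0.585) = 29.5 J/K.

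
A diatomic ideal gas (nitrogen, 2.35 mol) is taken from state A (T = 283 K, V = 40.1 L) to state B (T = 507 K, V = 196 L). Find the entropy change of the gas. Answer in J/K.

ΔS = 59.5 J/K

Entropy is a state function: ΔS = nC_V ln(T₂/T₁) + nR ln(V₂/V₁), with C_V = 5R/2 = 20.79 J mol⁻¹ K⁻¹ for a diatomic ideal gas.
ΔS = 2.35 × [20.79 × ln(507/283) + 8.314 × ln(196/40.1)] = 59.5 J/K.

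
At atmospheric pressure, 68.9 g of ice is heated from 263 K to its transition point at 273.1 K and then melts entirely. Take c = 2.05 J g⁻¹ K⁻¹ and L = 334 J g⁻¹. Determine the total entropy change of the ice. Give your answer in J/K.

Warming step: ΔS₁ = m c ln(T_tr/T_i) = 68.9 × 2.05 × ln(273.1/263) = 5.323 J/K.
Phase change: ΔS₂ = +mL/T_tr = 68.9 × 334 / 273.1 = 84.26 J/K.
ΔS_total = (5.323) + (84.26) = 89.6 J/K.

ΔS = 89.6 J/K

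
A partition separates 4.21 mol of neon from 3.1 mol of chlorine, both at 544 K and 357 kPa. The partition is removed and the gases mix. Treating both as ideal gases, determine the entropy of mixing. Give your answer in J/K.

ΔS_mix = 41.4 J/K

Mole fractions: x_A = 4.21/7.31 = 0.576, x_B = 0.424.
ΔS_mix = −R(n_A ln x_A + n_B ln x_B) = −8.314 × (4.21 ln 0.576 + 3.1 ln 0.424) = 41.4 J/K.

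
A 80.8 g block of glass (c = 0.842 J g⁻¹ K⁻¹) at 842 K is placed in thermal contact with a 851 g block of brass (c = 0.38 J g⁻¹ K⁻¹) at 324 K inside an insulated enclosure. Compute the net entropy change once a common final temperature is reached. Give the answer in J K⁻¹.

Energy balance: T_f = (m₁c₁T₁ + m₂c₂T₂)/(m₁c₁ + m₂c₂) = 414.04 K.
ΔS₁ = m₁c₁ ln(T_f/T₁) = 68.0336 × ln(414.04/842) = -48.29 J/K.
ΔS₂ = m₂c₂ ln(T_f/T₂) = 323.38 × ln(414.04/324) = 79.3 J/K.
ΔS_total = -48.29 + 79.3 = 31 J/K.

ΔS_total = 31 J/K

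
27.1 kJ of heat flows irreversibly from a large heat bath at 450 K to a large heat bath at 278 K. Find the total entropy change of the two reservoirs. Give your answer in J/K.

ΔS_hot = −Q/T_H = −27100/450 = -60.22 J/K and ΔS_cold = +Q/T_C = 27100/278 = 97.48 J/K.
ΔS_total = -60.22 + 97.48 = 37.3 J/K, positive as the second law requires.

ΔS_total = 37.3 J/K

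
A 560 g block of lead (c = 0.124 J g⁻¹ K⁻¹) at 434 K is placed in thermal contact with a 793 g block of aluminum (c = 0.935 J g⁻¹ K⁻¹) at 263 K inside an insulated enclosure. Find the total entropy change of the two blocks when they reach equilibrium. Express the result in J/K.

Energy balance: T_f = (m₁c₁T₁ + m₂c₂T₂)/(m₁c₁ + m₂c₂) = 277.64 K.
ΔS₁ = m₁c₁ ln(T_f/T₁) = 69.44 × ln(277.64/434) = -31.019 J/K.
ΔS₂ = m₂c₂ ln(T_f/T₂) = 741.455 × ln(277.64/263) = 40.175 J/K.
ΔS_total = -31.019 + 40.175 = 9.16 J/K.

ΔS_total = 9.16 J/K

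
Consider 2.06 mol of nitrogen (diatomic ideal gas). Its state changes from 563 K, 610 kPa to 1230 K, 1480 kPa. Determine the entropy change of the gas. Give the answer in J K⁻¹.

ΔS = nC_p ln(T₂/T₁) − nR ln(P₂/P₁), with C_p = 7R/2 = 29.1 J mol⁻¹ K⁻¹ for a diatomic ideal gas.
ΔS = 2.06 × [29.1 × ln(1230/563) − 8.314 × ln(1480/610)] = 31.7 J/K.

ΔS = 31.7 J/K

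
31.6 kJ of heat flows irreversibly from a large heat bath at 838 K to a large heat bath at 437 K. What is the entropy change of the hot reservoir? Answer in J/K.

The hot reservoir loses heat Q, so ΔS_hot = −Q/T_H = −31600/838 = -37.7 J/K.

ΔS_hot = -37.7 J/K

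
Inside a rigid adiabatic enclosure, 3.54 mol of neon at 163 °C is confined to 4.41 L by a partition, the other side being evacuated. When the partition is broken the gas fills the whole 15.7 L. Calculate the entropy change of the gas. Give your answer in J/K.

ΔS_gas = 37.4 J/K

For an ideal gas in free expansion Q = 0 and W = 0, so T is unchanged.
Entropy is a state function; using a reversible isothermal path, ΔS_gas = nR ln(V₂/V₁) = 3.54 × 8.314 × ln(15.7/4.41) = 37.4 J/K.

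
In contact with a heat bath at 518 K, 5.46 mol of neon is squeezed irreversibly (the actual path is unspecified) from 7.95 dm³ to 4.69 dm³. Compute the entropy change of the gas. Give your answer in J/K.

ΔS_gas = -24 J/K

Entropy is a state function, so ΔS_gas depends only on the end states.
For an isothermal ideal gas ΔS_gas = nR ln(V₂/V₁) = 5.46 × 8.314 × ln(4.69/7.95) = -24 J/K.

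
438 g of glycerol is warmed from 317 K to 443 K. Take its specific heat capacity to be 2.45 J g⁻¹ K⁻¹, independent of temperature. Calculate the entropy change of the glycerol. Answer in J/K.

ΔS = 359 J/K

ΔS = ∫dQ_rev/T = m c ln(T₂/T₁) = 438 × 2.45 × ln(443/317) = 359 J/K.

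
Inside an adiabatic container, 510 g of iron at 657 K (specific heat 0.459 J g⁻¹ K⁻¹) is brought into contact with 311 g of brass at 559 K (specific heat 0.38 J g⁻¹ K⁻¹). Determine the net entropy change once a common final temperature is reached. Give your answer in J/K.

ΔS_total = 1.01 J/K

Energy balance: T_f = (m₁c₁T₁ + m₂c₂T₂)/(m₁c₁ + m₂c₂) = 624.12 K.
ΔS₁ = m₁c₁ ln(T_f/T₁) = 234.09 × ln(624.12/657) = -12.017 J/K.
ΔS₂ = m₂c₂ ln(T_f/T₂) = 118.18 × ln(624.12/559) = 13.023 J/K.
ΔS_total = -12.017 + 13.023 = 1.01 J/K.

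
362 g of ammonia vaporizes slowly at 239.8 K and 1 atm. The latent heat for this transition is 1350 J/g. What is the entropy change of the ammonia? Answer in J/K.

Heat absorbed by the substance: Q = mL = 362 × 1350 = 488700 J.
At constant T, ΔS = Q_rev/T = 488700 / 239.8 = 2040 J/K.

ΔS = 2040 J/K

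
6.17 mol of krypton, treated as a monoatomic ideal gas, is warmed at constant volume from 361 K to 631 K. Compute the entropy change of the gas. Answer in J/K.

ΔS = 43 J/K

At constant volume, ΔS = nC_V ln(T₂/T₁) with C_V = 3R/2 = 12.47 J mol⁻¹ K⁻¹.
ΔS = 6.17 × 12.47 × ln(631/361) = 43 J/K.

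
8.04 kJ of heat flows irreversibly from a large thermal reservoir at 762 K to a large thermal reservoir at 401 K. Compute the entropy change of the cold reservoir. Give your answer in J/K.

ΔS_cold = 20 J/K

The cold reservoir gains heat Q, so ΔS_cold = +Q/T_C = 8040/401 = 20 J/K.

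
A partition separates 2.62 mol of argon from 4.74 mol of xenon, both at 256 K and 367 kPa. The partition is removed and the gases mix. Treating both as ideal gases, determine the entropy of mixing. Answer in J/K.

ΔS_mix = 39.8 J/K

Mole fractions: x_A = 2.62/7.36 = 0.356, x_B = 0.644.
ΔS_mix = −R(n_A ln x_A + n_B ln x_B) = −8.314 × (2.62 ln 0.356 + 4.74 ln 0.644) = 39.8 J/K.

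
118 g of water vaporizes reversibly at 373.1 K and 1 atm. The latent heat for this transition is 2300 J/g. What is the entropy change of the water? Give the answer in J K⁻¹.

Heat absorbed by the substance: Q = mL = 118 × 2300 = 271400 J.
At constant T, ΔS = Q_rev/T = 271400 / 373.1 = 727 J/K.

ΔS = 727 J/K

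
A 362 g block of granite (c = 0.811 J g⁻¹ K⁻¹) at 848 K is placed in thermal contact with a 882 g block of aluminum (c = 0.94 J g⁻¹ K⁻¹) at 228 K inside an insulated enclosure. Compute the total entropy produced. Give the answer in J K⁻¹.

ΔS_total = 217 J/K

Energy balance: T_f = (m₁c₁T₁ + m₂c₂T₂)/(m₁c₁ + m₂c₂) = 390.13 K.
ΔS₁ = m₁c₁ ln(T_f/T₁) = 293.582 × ln(390.13/848) = -227.9 J/K.
ΔS₂ = m₂c₂ ln(T_f/T₂) = 829.08 × ln(390.13/228) = 445.3 J/K.
ΔS_total = -227.9 + 445.3 = 217 J/K.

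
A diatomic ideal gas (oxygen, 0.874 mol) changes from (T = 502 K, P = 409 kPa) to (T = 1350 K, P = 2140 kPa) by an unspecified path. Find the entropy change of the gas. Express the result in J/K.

ΔS = nC_p ln(T₂/T₁) − nR ln(P₂/P₁), with C_p = 7R/2 = 29.1 J mol⁻¹ K⁻¹ for a diatomic ideal gas.
ΔS = 0.874 × [29.1 × ln(1350/502) − 8.314 × ln(2140/409)] = 13.1 J/K.

ΔS = 13.1 J/K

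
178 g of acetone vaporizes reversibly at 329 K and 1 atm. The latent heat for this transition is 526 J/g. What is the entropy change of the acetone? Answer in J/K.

ΔS = 285 J/K

Heat absorbed by the substance: Q = mL = 178 × 526 = 93628 J.
At constant T, ΔS = Q_rev/T = 93628 / 329 = 285 J/K.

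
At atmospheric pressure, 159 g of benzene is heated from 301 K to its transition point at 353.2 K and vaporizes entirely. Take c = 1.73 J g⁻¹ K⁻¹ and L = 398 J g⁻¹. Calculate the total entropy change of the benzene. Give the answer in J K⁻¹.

ΔS = 223 J/K

Warming step: ΔS₁ = m c ln(T_tr/T_i) = 159 × 1.73 × ln(353.2/301) = 43.99 J/K.
Phase change: ΔS₂ = +mL/T_tr = 159 × 398 / 353.2 = 179.2 J/K.
ΔS_total = (43.99) + (179.2) = 223 J/K.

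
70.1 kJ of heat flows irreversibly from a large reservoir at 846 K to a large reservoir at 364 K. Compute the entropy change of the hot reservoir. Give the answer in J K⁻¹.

The hot reservoir loses heat Q, so ΔS_hot = −Q/T_H = −70100/846 = -82.9 J/K.

ΔS_hot = -82.9 J/K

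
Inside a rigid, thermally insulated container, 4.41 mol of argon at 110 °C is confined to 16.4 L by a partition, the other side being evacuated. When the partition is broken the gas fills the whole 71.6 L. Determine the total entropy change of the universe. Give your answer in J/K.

For an ideal gas in free expansion Q = 0 and W = 0, so T is unchanged.
Entropy is a state function; using a reversible isothermal path, ΔS_gas = nR ln(V₂/V₁) = 4.41 × 8.314 × ln(71.6/16.4) = 54 J/K.
The insulated surroundings exchange no heat, so ΔS_surr = 0 and ΔS_universe = ΔS_gas.

ΔS_universe = 54 J/K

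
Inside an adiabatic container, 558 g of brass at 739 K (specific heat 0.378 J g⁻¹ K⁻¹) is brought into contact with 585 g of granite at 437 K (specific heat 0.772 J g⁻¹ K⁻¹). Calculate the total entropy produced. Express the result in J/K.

ΔS_total = 20.9 J/K

Energy balance: T_f = (m₁c₁T₁ + m₂c₂T₂)/(m₁c₁ + m₂c₂) = 533.14 K.
ΔS₁ = m₁c₁ ln(T_f/T₁) = 210.924 × ln(533.14/739) = -68.87 J/K.
ΔS₂ = m₂c₂ ln(T_f/T₂) = 451.62 × ln(533.14/437) = 89.81 J/K.
ΔS_total = -68.87 + 89.81 = 20.9 J/K.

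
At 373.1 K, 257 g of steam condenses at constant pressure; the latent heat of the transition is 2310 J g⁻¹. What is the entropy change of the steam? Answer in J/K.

ΔS = -1590 J/K

Heat released by the substance: Q = −mL = −257 × 2310 = −593670 J.
At constant T, ΔS = Q_rev/T = −593670 / 373.1 = -1590 J/K.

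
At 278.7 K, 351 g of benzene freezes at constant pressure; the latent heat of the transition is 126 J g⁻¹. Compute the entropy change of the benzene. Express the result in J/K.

ΔS = -159 J/K

Heat released by the substance: Q = −mL = −351 × 126 = −44226 J.
At constant T, ΔS = Q_rev/T = −44226 / 278.7 = -159 J/K.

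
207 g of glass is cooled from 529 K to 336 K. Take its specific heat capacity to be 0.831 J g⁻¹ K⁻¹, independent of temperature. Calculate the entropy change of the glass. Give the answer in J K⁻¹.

ΔS = ∫dQ_rev/T = m c ln(T₂/T₁) = 207 × 0.831 × ln(336/529) = -78.1 J/K.

ΔS = -78.1 J/K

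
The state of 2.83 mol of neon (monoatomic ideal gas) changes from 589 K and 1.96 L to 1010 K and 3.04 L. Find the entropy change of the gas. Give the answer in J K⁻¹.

Entropy is a state function: ΔS = nC_V ln(T₂/T₁) + nR ln(V₂/V₁), with C_V = 3R/2 = 12.47 J mol⁻¹ K⁻¹ for a monoatomic ideal gas.
ΔS = 2.83 × [12.47 × ln(1010/589) + 8.314 × ln(3.04/1.96)] = 29.4 J/K.

ΔS = 29.4 J/K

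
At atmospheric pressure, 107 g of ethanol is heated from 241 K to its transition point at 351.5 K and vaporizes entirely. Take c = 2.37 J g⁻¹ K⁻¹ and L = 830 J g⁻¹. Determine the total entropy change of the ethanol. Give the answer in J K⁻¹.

Warming step: ΔS₁ = m c ln(T_tr/T_i) = 107 × 2.37 × ln(351.5/241) = 95.71 J/K.
Phase change: ΔS₂ = +mL/T_tr = 107 × 830 / 351.5 = 252.7 J/K.
ΔS_total = (95.71) + (252.7) = 348 J/K.

ΔS = 348 J/K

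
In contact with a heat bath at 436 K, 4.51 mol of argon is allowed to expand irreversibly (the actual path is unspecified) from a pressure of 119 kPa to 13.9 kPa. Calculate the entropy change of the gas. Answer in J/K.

ΔS_gas = 80.5 J/K

Entropy is a state function, so ΔS_gas depends only on the end states.
For an isothermal ideal gas ΔS_gas = nR ln(P₁/P₂) = 4.51 × 8.314 × ln(119/13.9) = 80.5 J/K.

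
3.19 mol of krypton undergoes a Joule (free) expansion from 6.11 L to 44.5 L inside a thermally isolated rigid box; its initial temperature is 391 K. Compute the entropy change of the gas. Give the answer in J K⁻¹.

No heat is exchanged and no work is done, so the ideal-gas temperature stays constant.
Entropy is a state function; using a reversible isothermal path, ΔS_gas = nR ln(V₂/V₁) = 3.19 × 8.314 × ln(44.5/6.11) = 52.7 J/K.

ΔS_gas = 52.7 J/K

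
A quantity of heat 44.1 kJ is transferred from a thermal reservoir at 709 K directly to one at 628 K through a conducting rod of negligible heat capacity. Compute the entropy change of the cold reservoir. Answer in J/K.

ΔS_cold = 70.2 J/K

The cold reservoir gains heat Q, so ΔS_cold = +Q/T_C = 44100/628 = 70.2 J/K.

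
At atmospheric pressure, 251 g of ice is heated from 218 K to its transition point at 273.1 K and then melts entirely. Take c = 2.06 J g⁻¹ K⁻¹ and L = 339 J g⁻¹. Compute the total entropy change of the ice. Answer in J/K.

Warming step: ΔS₁ = m c ln(T_tr/T_i) = 251 × 2.06 × ln(273.1/218) = 116.5 J/K.
Phase change: ΔS₂ = +mL/T_tr = 251 × 339 / 273.1 = 311.6 J/K.
ΔS_total = (116.5) + (311.6) = 428 J/K.

ΔS = 428 J/K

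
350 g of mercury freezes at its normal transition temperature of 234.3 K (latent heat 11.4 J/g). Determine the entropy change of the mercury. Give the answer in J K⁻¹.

Heat released by the substance: Q = −mL = −350 × 11.4 = −3990 J.
At constant T, ΔS = Q_rev/T = −3990 / 234.3 = -17 J/K.

ΔS = -17 J/K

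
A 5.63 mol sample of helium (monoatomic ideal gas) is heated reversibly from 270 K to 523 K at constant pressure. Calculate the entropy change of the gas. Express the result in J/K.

At constant pressure, ΔS = nC_p ln(T₂/T₁) with C_p = 5R/2 = 20.79 J mol⁻¹ K⁻¹.
ΔS = 5.63 × 20.79 × ln(523/270) = 77.4 J/K.

ΔS = 77.4 J/K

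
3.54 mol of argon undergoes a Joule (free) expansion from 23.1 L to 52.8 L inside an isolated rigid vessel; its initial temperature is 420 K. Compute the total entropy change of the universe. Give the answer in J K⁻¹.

ΔS_universe = 24.3 J/K

For an ideal gas in free expansion Q = 0 and W = 0, so T is unchanged.
Entropy is a state function; using a reversible isothermal path, ΔS_gas = nR ln(V₂/V₁) = 3.54 × 8.314 × ln(52.8/23.1) = 24.3 J/K.
The insulated surroundings exchange no heat, so ΔS_surr = 0 and ΔS_universe = ΔS_gas.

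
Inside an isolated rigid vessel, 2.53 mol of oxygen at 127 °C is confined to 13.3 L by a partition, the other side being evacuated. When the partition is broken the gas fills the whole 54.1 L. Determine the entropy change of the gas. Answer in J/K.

No heat is exchanged and no work is done, so the ideal-gas temperature stays constant.
Entropy is a state function; using a reversible isothermal path, ΔS_gas = nR ln(V₂/V₁) = 2.53 × 8.314 × ln(54.1/13.3) = 29.5 J/K.

ΔS_gas = 29.5 J/K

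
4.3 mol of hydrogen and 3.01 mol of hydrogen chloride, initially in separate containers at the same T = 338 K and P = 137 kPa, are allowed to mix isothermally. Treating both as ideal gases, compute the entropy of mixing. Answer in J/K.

Mole fractions: x_A = 4.3/7.31 = 0.588, x_B = 0.412.
ΔS_mix = −R(n_A ln x_A + n_B ln x_B) = −8.314 × (4.3 ln 0.588 + 3.01 ln 0.412) = 41.2 J/K.

ΔS_mix = 41.2 J/K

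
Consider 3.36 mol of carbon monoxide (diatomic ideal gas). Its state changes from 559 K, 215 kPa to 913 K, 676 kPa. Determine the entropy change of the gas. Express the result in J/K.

ΔS = 16 J/K

ΔS = nC_p ln(T₂/T₁) − nR ln(P₂/P₁), with C_p = 7R/2 = 29.1 J mol⁻¹ K⁻¹ for a diatomic ideal gas.
ΔS = 3.36 × [29.1 × ln(913/559) − 8.314 × ln(676/215)] = 16 J/K.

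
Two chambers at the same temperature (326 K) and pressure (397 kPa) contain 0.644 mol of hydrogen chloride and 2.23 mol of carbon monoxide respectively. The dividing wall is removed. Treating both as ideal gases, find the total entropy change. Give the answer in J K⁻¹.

ΔS_mix = 12.7 J/K

Mole fractions: x_A = 0.644/2.87 = 0.224, x_B = 0.776.
ΔS_mix = −R(n_A ln x_A + n_B ln x_B) = −8.314 × (0.644 ln 0.224 + 2.23 ln 0.776) = 12.7 J/K.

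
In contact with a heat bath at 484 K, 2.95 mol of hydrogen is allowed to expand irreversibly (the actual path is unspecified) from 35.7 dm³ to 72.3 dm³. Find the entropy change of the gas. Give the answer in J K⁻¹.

Entropy is a state function, so ΔS_gas depends only on the end states.
For an isothermal ideal gas ΔS_gas = nR ln(V₂/V₁) = 2.95 × 8.314 × ln(72.3/35.7) = 17.3 J/K.

ΔS_gas = 17.3 J/K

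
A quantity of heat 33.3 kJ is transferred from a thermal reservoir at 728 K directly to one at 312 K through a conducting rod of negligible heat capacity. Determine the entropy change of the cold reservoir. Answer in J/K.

ΔS_cold = 107 J/K

The cold reservoir gains heat Q, so ΔS_cold = +Q/T_C = 33300/312 = 107 J/K.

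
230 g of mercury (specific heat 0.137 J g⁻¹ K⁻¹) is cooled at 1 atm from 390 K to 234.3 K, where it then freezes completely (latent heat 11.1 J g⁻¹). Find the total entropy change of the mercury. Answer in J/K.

ΔS = -27 J/K

Cooling step: ΔS₁ = m c ln(T_tr/T_i) = 230 × 0.137 × ln(234.3/390) = -16.06 J/K.
Phase change: ΔS₂ = −mL/T_tr = −230 × 11.1 / 234.3 = -10.9 J/K.
ΔS_total = (-16.06) + (-10.9) = -27 J/K.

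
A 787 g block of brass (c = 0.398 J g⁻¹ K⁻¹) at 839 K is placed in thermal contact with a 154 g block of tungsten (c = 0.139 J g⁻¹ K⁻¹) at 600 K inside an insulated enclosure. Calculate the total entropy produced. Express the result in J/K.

Energy balance: T_f = (m₁c₁T₁ + m₂c₂T₂)/(m₁c₁ + m₂c₂) = 823.71 K.
ΔS₁ = m₁c₁ ln(T_f/T₁) = 313.226 × ln(823.71/839) = -5.76 J/K.
ΔS₂ = m₂c₂ ln(T_f/T₂) = 21.406 × ln(823.71/600) = 6.783 J/K.
ΔS_total = -5.76 + 6.783 = 1.02 J/K.

ΔS_total = 1.02 J/K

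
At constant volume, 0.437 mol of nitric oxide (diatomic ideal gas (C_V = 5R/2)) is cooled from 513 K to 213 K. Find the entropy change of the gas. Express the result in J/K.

ΔS = -7.98 J/K

At constant volume, ΔS = nC_V ln(T₂/T₁) with C_V = 5R/2 = 20.79 J mol⁻¹ K⁻¹.
ΔS = 0.437 × 20.79 × ln(213/513) = -7.98 J/K.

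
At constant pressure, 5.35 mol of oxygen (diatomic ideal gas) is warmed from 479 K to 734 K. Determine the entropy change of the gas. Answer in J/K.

ΔS = 66.4 J/K

At constant pressure, ΔS = nC_p ln(T₂/T₁) with C_p = 7R/2 = 29.1 J mol⁻¹ K⁻¹.
ΔS = 5.35 × 29.1 × ln(734/479) = 66.4 J/K.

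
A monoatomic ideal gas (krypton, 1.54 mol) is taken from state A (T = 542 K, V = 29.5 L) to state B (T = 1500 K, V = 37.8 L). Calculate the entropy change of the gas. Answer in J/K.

Entropy is a state function: ΔS = nC_V ln(T₂/T₁) + nR ln(V₂/V₁), with C_V = 3R/2 = 12.47 J mol⁻¹ K⁻¹ for a monoatomic ideal gas.
ΔS = 1.54 × [12.47 × ln(1500/542) + 8.314 × ln(37.8/29.5)] = 22.7 J/K.

ΔS = 22.7 J/K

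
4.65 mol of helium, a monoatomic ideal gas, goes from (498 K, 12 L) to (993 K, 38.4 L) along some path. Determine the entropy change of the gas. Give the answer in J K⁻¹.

ΔS = 85 J/K

Entropy is a state function: ΔS = nC_V ln(T₂/T₁) + nR ln(V₂/V₁), with C_V = 3R/2 = 12.47 J mol⁻¹ K⁻¹ for a monoatomic ideal gas.
ΔS = 4.65 × [12.47 × ln(993/498) + 8.314 × ln(38.4/12)] = 85 J/K.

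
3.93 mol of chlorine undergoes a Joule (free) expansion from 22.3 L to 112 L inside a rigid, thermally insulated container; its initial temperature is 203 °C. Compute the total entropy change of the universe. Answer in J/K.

No heat is exchanged and no work is done, so the ideal-gas temperature stays constant.
Entropy is a state function; using a reversible isothermal path, ΔS_gas = nR ln(V₂/V₁) = 3.93 × 8.314 × ln(112/22.3) = 52.7 J/K.
The insulated surroundings exchange no heat, so ΔS_surr = 0 and ΔS_universe = ΔS_gas.

ΔS_universe = 52.7 J/K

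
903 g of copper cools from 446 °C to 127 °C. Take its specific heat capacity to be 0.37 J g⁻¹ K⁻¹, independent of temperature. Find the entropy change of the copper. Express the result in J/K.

In kelvin: T₁ = 719.15 K, T₂ = 400.15 K. ΔS = ∫dQ_rev/T = m c ln(T₂/T₁) = 903 × 0.37 × ln(400.15/719.15) = -196 J/K.

ΔS = -196 J/K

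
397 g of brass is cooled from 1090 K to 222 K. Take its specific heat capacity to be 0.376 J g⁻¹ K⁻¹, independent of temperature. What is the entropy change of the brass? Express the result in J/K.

ΔS = ∫dQ_rev/T = m c ln(T₂/T₁) = 397 × 0.376 × ln(222/1090) = -238 J/K.

ΔS = -238 J/K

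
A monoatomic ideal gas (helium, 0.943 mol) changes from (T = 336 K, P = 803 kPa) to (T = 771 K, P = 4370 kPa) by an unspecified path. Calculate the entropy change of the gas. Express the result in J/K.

ΔS = nC_p ln(T₂/T₁) − nR ln(P₂/P₁), with C_p = 5R/2 = 20.79 J mol⁻¹ K⁻¹ for a monoatomic ideal gas.
ΔS = 0.943 × [20.79 × ln(771/336) − 8.314 × ln(4370/803)] = 3 J/K.

ΔS = 3 J/K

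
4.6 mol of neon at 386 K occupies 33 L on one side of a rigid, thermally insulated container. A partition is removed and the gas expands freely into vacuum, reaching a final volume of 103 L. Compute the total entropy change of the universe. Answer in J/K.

For an ideal gas in free expansion Q = 0 and W = 0, so T is unchanged.
Entropy is a state function; using a reversible isothermal path, ΔS_gas = nR ln(V₂/V₁) = 4.6 × 8.314 × ln(103/33) = 43.5 J/K.
The insulated surroundings exchange no heat, so ΔS_surr = 0 and ΔS_universe = ΔS_gas.

ΔS_universe = 43.5 J/K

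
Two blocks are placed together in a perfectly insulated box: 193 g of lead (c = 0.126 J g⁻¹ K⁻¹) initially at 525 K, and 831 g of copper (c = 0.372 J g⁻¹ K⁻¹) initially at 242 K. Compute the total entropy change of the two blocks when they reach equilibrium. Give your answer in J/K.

ΔS_total = 8.46 J/K

Energy balance: T_f = (m₁c₁T₁ + m₂c₂T₂)/(m₁c₁ + m₂c₂) = 262.64 K.
ΔS₁ = m₁c₁ ln(T_f/T₁) = 24.318 × ln(262.64/525) = -16.84 J/K.
ΔS₂ = m₂c₂ ln(T_f/T₂) = 309.132 × ln(262.64/242) = 25.3 J/K.
ΔS_total = -16.84 + 25.3 = 8.46 J/K.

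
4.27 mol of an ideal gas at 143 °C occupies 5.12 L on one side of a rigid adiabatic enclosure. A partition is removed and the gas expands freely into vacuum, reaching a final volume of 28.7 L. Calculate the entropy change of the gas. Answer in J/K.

No heat is exchanged and no work is done, so the ideal-gas temperature stays constant.
Entropy is a state function; using a reversible isothermal path, ΔS_gas = nR ln(V₂/V₁) = 4.27 × 8.314 × ln(28.7/5.12) = 61.2 J/K.

ΔS_gas = 61.2 J/K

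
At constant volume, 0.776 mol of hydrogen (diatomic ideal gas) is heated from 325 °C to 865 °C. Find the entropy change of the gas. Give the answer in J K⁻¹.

In kelvin: T₁ = 598.15 K, T₂ = 1138.15 K. At constant volume, ΔS = nC_V ln(T₂/T₁) with C_V = 5R/2 = 20.79 J mol⁻¹ K⁻¹.
ΔS = 0.776 × 20.79 × ln(1138.15/598.15) = 10.4 J/K.

ΔS = 10.4 J/K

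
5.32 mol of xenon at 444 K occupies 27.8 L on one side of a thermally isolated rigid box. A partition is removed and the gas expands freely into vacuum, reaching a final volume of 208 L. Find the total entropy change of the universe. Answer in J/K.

For an ideal gas in free expansion Q = 0 and W = 0, so T is unchanged.
Entropy is a state function; using a reversible isothermal path, ΔS_gas = nR ln(V₂/V₁) = 5.32 × 8.314 × ln(208/27.8) = 89 J/K.
The insulated surroundings exchange no heat, so ΔS_surr = 0 and ΔS_universe = ΔS_gas.

ΔS_universe = 89 J/K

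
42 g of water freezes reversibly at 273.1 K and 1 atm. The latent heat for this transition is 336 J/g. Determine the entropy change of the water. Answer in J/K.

Heat released by the substance: Q = −mL = −42 × 336 = −14112 J.
At constant T, ΔS = Q_rev/T = −14112 / 273.1 = -51.7 J/K.

ΔS = -51.7 J/K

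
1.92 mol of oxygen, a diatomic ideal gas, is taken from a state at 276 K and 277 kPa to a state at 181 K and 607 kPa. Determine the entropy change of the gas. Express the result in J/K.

ΔS = -36.1 J/K

ΔS = nC_p ln(T₂/T₁) − nR ln(P₂/P₁), with C_p = 7R/2 = 29.1 J mol⁻¹ K⁻¹ for a diatomic ideal gas.
ΔS = 1.92 × [29.1 × ln(181/276) − 8.314 × ln(607/277)] = -36.1 J/K.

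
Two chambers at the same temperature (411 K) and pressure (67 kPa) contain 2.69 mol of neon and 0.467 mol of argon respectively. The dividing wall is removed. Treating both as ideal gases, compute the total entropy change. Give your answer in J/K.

ΔS_mix = 11 J/K

Mole fractions: x_A = 2.69/3.16 = 0.852, x_B = 0.148.
ΔS_mix = −R(n_A ln x_A + n_B ln x_B) = −8.314 × (2.69 ln 0.852 + 0.467 ln 0.148) = 11 J/K.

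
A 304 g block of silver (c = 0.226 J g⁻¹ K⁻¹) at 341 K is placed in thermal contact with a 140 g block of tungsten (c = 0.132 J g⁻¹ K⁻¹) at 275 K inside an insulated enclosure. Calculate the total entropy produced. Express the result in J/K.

ΔS_total = 0.323 J/K

Energy balance: T_f = (m₁c₁T₁ + m₂c₂T₂)/(m₁c₁ + m₂c₂) = 327.01 K.
ΔS₁ = m₁c₁ ln(T_f/T₁) = 68.704 × ln(327.01/341) = -2.878 J/K.
ΔS₂ = m₂c₂ ln(T_f/T₂) = 18.48 × ln(327.01/275) = 3.201 J/K.
ΔS_total = -2.878 + 3.201 = 0.323 J/K.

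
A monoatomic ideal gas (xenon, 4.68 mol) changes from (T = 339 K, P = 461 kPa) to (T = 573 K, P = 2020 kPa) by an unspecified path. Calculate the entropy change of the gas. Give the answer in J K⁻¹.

ΔS = -6.43 J/K

ΔS = nC_p ln(T₂/T₁) − nR ln(P₂/P₁), with C_p = 5R/2 = 20.79 J mol⁻¹ K⁻¹ for a monoatomic ideal gas.
ΔS = 4.68 × [20.79 × ln(573/339) − 8.314 × ln(2020/461)] = -6.43 J/K.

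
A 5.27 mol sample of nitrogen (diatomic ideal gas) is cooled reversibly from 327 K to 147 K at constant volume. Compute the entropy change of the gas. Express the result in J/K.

ΔS = -87.6 J/K

At constant volume, ΔS = nC_V ln(T₂/T₁) with C_V = 5R/2 = 20.79 J mol⁻¹ K⁻¹.
ΔS = 5.27 × 20.79 × ln(147/327) = -87.6 J/K.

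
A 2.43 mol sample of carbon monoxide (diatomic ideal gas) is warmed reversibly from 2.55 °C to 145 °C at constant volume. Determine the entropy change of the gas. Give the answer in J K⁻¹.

In kelvin: T₁ = 275.7 K, T₂ = 418.15 K. At constant volume, ΔS = nC_V ln(T₂/T₁) with C_V = 5R/2 = 20.79 J mol⁻¹ K⁻¹.
ΔS = 2.43 × 20.79 × ln(418.15/275.7) = 21 J/K.

ΔS = 21 J/K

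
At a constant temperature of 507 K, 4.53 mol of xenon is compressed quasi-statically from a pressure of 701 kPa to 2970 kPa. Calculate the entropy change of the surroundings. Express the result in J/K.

ΔS_surr = 54.4 J/K

For an isothermal ideal gas ΔS_gas = nR ln(P₁/P₂) = 4.53 × 8.314 × ln(701/2970) = -54.4 J/K.
The process is reversible, so ΔS_surr = −ΔS_gas = 54.4 J/K and ΔS_universe = 0.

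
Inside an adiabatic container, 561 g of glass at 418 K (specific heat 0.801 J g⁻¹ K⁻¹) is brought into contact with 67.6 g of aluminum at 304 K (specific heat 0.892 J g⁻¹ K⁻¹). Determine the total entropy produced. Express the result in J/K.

ΔS_total = 2.49 J/K

Energy balance: T_f = (m₁c₁T₁ + m₂c₂T₂)/(m₁c₁ + m₂c₂) = 404.51 K.
ΔS₁ = m₁c₁ ln(T_f/T₁) = 449.361 × ln(404.51/418) = -14.739 J/K.
ΔS₂ = m₂c₂ ln(T_f/T₂) = 60.2992 × ln(404.51/304) = 17.225 J/K.
ΔS_total = -14.739 + 17.225 = 2.49 J/K.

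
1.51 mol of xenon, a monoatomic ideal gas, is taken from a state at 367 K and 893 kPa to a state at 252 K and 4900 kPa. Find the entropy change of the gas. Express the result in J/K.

ΔS = nC_p ln(T₂/T₁) − nR ln(P₂/P₁), with C_p = 5R/2 = 20.79 J mol⁻¹ K⁻¹ for a monoatomic ideal gas.
ΔS = 1.51 × [20.79 × ln(252/367) − 8.314 × ln(4900/893)] = -33.2 J/K.

ΔS = -33.2 J/K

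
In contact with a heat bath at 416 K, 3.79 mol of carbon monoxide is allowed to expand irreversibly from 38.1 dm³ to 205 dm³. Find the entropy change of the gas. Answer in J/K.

ΔS_gas = 53 J/K

Entropy is a state function, so ΔS_gas depends only on the end states.
For an isothermal ideal gas ΔS_gas = nR ln(V₂/V₁) = 3.79 × 8.314 × ln(205/38.1) = 53 J/K.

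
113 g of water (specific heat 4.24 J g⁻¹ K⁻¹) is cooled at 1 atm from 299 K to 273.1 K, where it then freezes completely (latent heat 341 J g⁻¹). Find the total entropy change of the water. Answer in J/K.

Cooling step: ΔS₁ = m c ln(T_tr/T_i) = 113 × 4.24 × ln(273.1/299) = -43.41 J/K.
Phase change: ΔS₂ = −mL/T_tr = −113 × 341 / 273.1 = -141.1 J/K.
ΔS_total = (-43.41) + (-141.1) = -185 J/K.

ΔS = -185 J/K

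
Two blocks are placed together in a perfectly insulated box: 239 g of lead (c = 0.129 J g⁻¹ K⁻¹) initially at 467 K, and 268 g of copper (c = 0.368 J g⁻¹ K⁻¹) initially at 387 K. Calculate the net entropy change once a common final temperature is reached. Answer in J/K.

Energy balance: T_f = (m₁c₁T₁ + m₂c₂T₂)/(m₁c₁ + m₂c₂) = 406.05 K.
ΔS₁ = m₁c₁ ln(T_f/T₁) = 30.831 × ln(406.05/467) = -4.312 J/K.
ΔS₂ = m₂c₂ ln(T_f/T₂) = 98.624 × ln(406.05/387) = 4.74 J/K.
ΔS_total = -4.312 + 4.74 = 0.428 J/K.

ΔS_total = 0.428 J/K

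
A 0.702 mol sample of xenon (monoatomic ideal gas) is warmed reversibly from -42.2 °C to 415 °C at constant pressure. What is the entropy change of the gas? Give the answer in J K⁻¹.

In kelvin: T₁ = 230.95 K, T₂ = 688.15 K. At constant pressure, ΔS = nC_p ln(T₂/T₁) with C_p = 5R/2 = 20.79 J mol⁻¹ K⁻¹.
ΔS = 0.702 × 20.79 × ln(688.15/230.95) = 15.9 J/K.

ΔS = 15.9 J/K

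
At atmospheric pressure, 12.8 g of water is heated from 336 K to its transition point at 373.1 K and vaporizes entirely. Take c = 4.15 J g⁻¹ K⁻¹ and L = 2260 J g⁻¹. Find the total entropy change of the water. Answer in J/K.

Warming step: ΔS₁ = m c ln(T_tr/T_i) = 12.8 × 4.15 × ln(373.1/336) = 5.564 J/K.
Phase change: ΔS₂ = +mL/T_tr = 12.8 × 2260 / 373.1 = 77.53 J/K.
ΔS_total = (5.564) + (77.53) = 83.1 J/K.

ΔS = 83.1 J/K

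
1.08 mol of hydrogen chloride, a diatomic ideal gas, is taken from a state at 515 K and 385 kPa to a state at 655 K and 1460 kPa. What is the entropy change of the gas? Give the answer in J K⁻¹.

ΔS = -4.41 J/K

ΔS = nC_p ln(T₂/T₁) − nR ln(P₂/P₁), with C_p = 7R/2 = 29.1 J mol⁻¹ K⁻¹ for a diatomic ideal gas.
ΔS = 1.08 × [29.1 × ln(655/515) − 8.314 × ln(1460/385)] = -4.41 J/K.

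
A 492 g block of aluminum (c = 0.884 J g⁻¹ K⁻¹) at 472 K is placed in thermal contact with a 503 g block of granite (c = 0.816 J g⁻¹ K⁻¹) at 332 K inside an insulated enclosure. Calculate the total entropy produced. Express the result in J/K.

ΔS_total = 13 J/K

Energy balance: T_f = (m₁c₁T₁ + m₂c₂T₂)/(m₁c₁ + m₂c₂) = 404.03 K.
ΔS₁ = m₁c₁ ln(T_f/T₁) = 434.928 × ln(404.03/472) = -67.63 J/K.
ΔS₂ = m₂c₂ ln(T_f/T₂) = 410.448 × ln(404.03/332) = 80.59 J/K.
ΔS_total = -67.63 + 80.59 = 13 J/K.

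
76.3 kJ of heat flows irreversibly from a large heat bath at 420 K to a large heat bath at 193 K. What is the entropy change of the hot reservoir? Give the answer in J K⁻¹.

The hot reservoir loses heat Q, so ΔS_hot = −Q/T_H = −76300/420 = -182 J/K.

ΔS_hot = -182 J/K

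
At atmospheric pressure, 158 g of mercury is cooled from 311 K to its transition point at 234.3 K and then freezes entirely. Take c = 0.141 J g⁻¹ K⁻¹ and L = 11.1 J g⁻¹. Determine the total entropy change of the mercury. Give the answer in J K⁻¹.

ΔS = -13.8 J/K

Cooling step: ΔS₁ = m c ln(T_tr/T_i) = 158 × 0.141 × ln(234.3/311) = -6.309 J/K.
Phase change: ΔS₂ = −mL/T_tr = −158 × 11.1 / 234.3 = -7.485 J/K.
ΔS_total = (-6.309) + (-7.485) = -13.8 J/K.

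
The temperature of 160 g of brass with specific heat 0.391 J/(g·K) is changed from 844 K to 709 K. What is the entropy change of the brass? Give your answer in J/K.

ΔS = -10.9 J/K

ΔS = ∫dQ_rev/T = m c ln(T₂/T₁) = 160 × 0.391 × ln(709/844) = -10.9 J/K.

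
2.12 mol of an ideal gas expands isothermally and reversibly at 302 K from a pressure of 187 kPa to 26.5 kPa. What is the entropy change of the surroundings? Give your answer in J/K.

ΔS_surr = -34.4 J/K

For an isothermal ideal gas ΔS_gas = nR ln(P₁/P₂) = 2.12 × 8.314 × ln(187/26.5) = 34.4 J/K.
The process is reversible, so ΔS_surr = −ΔS_gas = -34.4 J/K and ΔS_universe = 0.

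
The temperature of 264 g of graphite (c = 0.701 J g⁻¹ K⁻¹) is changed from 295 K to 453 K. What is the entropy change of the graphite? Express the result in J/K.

ΔS = ∫dQ_rev/T = m c ln(T₂/T₁) = 264 × 0.701 × ln(453/295) = 79.4 J/K.

ΔS = 79.4 J/K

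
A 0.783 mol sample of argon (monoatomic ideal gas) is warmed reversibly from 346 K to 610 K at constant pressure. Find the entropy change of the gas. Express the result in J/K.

ΔS = 9.23 J/K

At constant pressure, ΔS = nC_p ln(T₂/T₁) with C_p = 5R/2 = 20.79 J mol⁻¹ K⁻¹.
ΔS = 0.783 × 20.79 × ln(610/346) = 9.23 J/K.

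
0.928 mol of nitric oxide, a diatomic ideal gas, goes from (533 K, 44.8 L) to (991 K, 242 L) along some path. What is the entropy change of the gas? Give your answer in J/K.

Entropy is a state function: ΔS = nC_V ln(T₂/T₁) + nR ln(V₂/V₁), with C_V = 5R/2 = 20.79 J mol⁻¹ K⁻¹ for a diatomic ideal gas.
ΔS = 0.928 × [20.79 × ln(991/533) + 8.314 × ln(242/44.8)] = 25 J/K.

ΔS = 25 J/K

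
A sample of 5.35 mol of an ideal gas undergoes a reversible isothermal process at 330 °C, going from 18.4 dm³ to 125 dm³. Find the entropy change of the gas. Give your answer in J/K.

For an isothermal ideal gas ΔS_gas = nR ln(V₂/V₁) = 5.35 × 8.314 × ln(125/18.4) = 85.2 J/K.

ΔS_gas = 85.2 J/K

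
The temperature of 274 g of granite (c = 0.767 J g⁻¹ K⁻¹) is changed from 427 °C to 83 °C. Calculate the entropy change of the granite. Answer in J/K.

ΔS = -142 J/K

In kelvin: T₁ = 700.15 K, T₂ = 356.15 K. ΔS = ∫dQ_rev/T = m c ln(T₂/T₁) = 274 × 0.767 × ln(356.15/700.15) = -142 J/K.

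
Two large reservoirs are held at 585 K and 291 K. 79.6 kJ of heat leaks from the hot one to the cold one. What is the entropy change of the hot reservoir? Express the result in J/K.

ΔS_hot = -136 J/K

The hot reservoir loses heat Q, so ΔS_hot = −Q/T_H = −79600/585 = -136 J/K.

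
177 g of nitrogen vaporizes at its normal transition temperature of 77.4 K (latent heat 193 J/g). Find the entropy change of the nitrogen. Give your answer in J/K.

ΔS = 441 J/K

Heat absorbed by the substance: Q = mL = 177 × 193 = 34161 J.
At constant T, ΔS = Q_rev/T = 34161 / 77.4 = 441 J/K.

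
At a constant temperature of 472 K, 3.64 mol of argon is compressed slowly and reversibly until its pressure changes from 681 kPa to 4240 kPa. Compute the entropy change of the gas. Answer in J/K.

For an isothermal ideal gas ΔS_gas = nR ln(P₁/P₂) = 3.64 × 8.314 × ln(681/4240) = -55.3 J/K.

ΔS_gas = -55.3 J/K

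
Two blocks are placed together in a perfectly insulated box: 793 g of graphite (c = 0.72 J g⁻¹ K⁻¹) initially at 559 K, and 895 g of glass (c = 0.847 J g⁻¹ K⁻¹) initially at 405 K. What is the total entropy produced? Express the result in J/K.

Energy balance: T_f = (m₁c₁T₁ + m₂c₂T₂)/(m₁c₁ + m₂c₂) = 471.16 K.
ΔS₁ = m₁c₁ ln(T_f/T₁) = 570.96 × ln(471.16/559) = -97.61 J/K.
ΔS₂ = m₂c₂ ln(T_f/T₂) = 758.065 × ln(471.16/405) = 114.7 J/K.
ΔS_total = -97.61 + 114.7 = 17.1 J/K.

ΔS_total = 17.1 J/K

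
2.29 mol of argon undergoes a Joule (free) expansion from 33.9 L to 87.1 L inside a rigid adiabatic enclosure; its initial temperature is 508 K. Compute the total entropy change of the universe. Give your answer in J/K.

No heat is exchanged and no work is done, so the ideal-gas temperature stays constant.
Entropy is a state function; using a reversible isothermal path, ΔS_gas = nR ln(V₂/V₁) = 2.29 × 8.314 × ln(87.1/33.9) = 18 J/K.
The insulated surroundings exchange no heat, so ΔS_surr = 0 and ΔS_universe = ΔS_gas.

ΔS_universe = 18 J/K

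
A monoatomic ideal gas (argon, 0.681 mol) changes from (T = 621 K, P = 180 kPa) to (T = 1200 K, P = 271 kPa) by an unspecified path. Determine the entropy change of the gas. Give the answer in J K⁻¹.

ΔS = 7.01 J/K

ΔS = nC_p ln(T₂/T₁) − nR ln(P₂/P₁), with C_p = 5R/2 = 20.79 J mol⁻¹ K⁻¹ for a monoatomic ideal gas.
ΔS = 0.681 × [20.79 × ln(1200/621) − 8.314 × ln(271/180)] = 7.01 J/K.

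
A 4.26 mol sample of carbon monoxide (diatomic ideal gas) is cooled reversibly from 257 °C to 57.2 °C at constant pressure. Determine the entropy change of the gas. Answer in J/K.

In kelvin: T₁ = 530.15 K, T₂ = 330.35 K. At constant pressure, ΔS = nC_p ln(T₂/T₁) with C_p = 7R/2 = 29.1 J mol⁻¹ K⁻¹.
ΔS = 4.26 × 29.1 × ln(330.35/530.15) = -58.6 J/K.

ΔS = -58.6 J/K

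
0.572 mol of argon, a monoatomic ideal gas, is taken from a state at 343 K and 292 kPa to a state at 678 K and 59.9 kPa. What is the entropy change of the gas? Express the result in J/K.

ΔS = nC_p ln(T₂/T₁) − nR ln(P₂/P₁), with C_p = 5R/2 = 20.79 J mol⁻¹ K⁻¹ for a monoatomic ideal gas.
ΔS = 0.572 × [20.79 × ln(678/343) − 8.314 × ln(59.9/292)] = 15.6 J/K.

ΔS = 15.6 J/K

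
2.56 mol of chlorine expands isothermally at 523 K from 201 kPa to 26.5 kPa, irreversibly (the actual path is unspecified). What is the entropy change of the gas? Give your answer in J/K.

ΔS_gas = 43.1 J/K

Entropy is a state function, so ΔS_gas depends only on the end states.
For an isothermal ideal gas ΔS_gas = nR ln(P₁/P₂) = 2.56 × 8.314 × ln(201/26.5) = 43.1 J/K.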